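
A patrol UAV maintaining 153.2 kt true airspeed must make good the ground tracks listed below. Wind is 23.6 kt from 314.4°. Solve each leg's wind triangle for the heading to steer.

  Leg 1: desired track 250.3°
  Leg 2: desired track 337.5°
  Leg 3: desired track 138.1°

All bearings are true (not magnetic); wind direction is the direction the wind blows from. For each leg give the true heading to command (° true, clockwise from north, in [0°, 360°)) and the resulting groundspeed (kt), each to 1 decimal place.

Leg 1: heading=258.3°, groundspeed=141.4 kt
Leg 2: heading=334.0°, groundspeed=131.2 kt
Leg 3: heading=138.7°, groundspeed=176.7 kt

Leg 1: desired track 250.3°; wind correction +8.0° → command heading 258.3°, groundspeed 141.4 kt
Leg 2: desired track 337.5°; wind correction -3.5° → command heading 334.0°, groundspeed 131.2 kt
Leg 3: desired track 138.1°; wind correction +0.6° → command heading 138.7°, groundspeed 176.7 kt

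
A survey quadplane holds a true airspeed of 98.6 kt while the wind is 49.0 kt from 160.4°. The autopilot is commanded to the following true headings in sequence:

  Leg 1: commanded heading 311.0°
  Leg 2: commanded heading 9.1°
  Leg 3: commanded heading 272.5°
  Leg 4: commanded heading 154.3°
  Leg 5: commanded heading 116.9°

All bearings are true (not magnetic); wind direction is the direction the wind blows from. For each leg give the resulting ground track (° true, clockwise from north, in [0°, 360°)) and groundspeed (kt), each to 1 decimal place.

Leg 1: heading 311.0°; drift +9.7° → track 320.7°, groundspeed 143.3 kt
Leg 2: heading 9.1°; drift -9.4° → track 359.7°, groundspeed 143.5 kt
Leg 3: heading 272.5°; drift +21.2° → track 293.7°, groundspeed 125.5 kt
Leg 4: heading 154.3°; drift -6.0° → track 148.3°, groundspeed 50.1 kt
Leg 5: heading 116.9°; drift -28.1° → track 88.8°, groundspeed 71.5 kt

Leg 1: track=320.7°, groundspeed=143.3 kt
Leg 2: track=359.7°, groundspeed=143.5 kt
Leg 3: track=293.7°, groundspeed=125.5 kt
Leg 4: track=148.3°, groundspeed=50.1 kt
Leg 5: track=88.8°, groundspeed=71.5 kt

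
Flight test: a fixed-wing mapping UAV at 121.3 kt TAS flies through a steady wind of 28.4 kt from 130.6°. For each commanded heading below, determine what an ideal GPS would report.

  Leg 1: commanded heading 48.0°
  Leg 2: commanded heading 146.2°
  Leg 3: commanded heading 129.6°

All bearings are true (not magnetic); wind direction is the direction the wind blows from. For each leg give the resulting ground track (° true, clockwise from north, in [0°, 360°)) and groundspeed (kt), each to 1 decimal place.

Leg 1: track=34.5°, groundspeed=121.0 kt
Leg 2: track=150.8°, groundspeed=94.3 kt
Leg 3: track=129.3°, groundspeed=92.9 kt

Leg 1: heading 48.0°; drift -13.5° → track 34.5°, groundspeed 121.0 kt
Leg 2: heading 146.2°; drift +4.6° → track 150.8°, groundspeed 94.3 kt
Leg 3: heading 129.6°; drift -0.3° → track 129.3°, groundspeed 92.9 kt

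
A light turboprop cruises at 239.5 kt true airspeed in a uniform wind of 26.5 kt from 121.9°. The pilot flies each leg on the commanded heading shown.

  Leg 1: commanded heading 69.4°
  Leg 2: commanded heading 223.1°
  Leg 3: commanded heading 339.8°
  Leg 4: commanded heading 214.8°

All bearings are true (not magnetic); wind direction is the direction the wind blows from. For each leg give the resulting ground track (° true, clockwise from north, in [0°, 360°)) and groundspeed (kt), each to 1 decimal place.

Leg 1: heading 69.4°; drift -5.4° → track 64.0°, groundspeed 224.4 kt
Leg 2: heading 223.1°; drift +6.1° → track 229.2°, groundspeed 246.0 kt
Leg 3: heading 339.8°; drift -3.6° → track 336.2°, groundspeed 260.9 kt
Leg 4: heading 214.8°; drift +6.3° → track 221.1°, groundspeed 242.3 kt

Leg 1: track=64.0°, groundspeed=224.4 kt
Leg 2: track=229.2°, groundspeed=246.0 kt
Leg 3: track=336.2°, groundspeed=260.9 kt
Leg 4: track=221.1°, groundspeed=242.3 kt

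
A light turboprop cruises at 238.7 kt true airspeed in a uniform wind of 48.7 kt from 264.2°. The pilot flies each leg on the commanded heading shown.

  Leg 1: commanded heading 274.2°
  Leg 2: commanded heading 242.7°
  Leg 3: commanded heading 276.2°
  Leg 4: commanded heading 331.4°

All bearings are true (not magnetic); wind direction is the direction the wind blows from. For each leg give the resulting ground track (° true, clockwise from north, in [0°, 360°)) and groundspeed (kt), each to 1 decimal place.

Leg 1: heading 274.2°; drift +2.5° → track 276.7°, groundspeed 190.9 kt
Leg 2: heading 242.7°; drift -5.3° → track 237.4°, groundspeed 194.2 kt
Leg 3: heading 276.2°; drift +3.0° → track 279.2°, groundspeed 191.3 kt
Leg 4: heading 331.4°; drift +11.5° → track 342.9°, groundspeed 224.4 kt

Leg 1: track=276.7°, groundspeed=190.9 kt
Leg 2: track=237.4°, groundspeed=194.2 kt
Leg 3: track=279.2°, groundspeed=191.3 kt
Leg 4: track=342.9°, groundspeed=224.4 kt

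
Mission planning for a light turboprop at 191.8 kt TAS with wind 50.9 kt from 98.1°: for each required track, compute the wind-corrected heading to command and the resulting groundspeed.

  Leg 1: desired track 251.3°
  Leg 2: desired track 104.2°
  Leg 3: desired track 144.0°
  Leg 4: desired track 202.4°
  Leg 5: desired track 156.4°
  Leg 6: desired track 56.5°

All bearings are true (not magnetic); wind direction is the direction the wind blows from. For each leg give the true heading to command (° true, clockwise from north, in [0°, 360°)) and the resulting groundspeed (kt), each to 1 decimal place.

Leg 1: desired track 251.3°; wind correction -6.9° → command heading 244.4°, groundspeed 235.9 kt
Leg 2: desired track 104.2°; wind correction -1.6° → command heading 102.6°, groundspeed 141.1 kt
Leg 3: desired track 144.0°; wind correction -11.0° → command heading 133.0°, groundspeed 152.9 kt
Leg 4: desired track 202.4°; wind correction -14.9° → command heading 187.5°, groundspeed 197.9 kt
Leg 5: desired track 156.4°; wind correction -13.0° → command heading 143.4°, groundspeed 160.1 kt
Leg 6: desired track 56.5°; wind correction +10.1° → command heading 66.6°, groundspeed 150.7 kt

Leg 1: heading=244.4°, groundspeed=235.9 kt
Leg 2: heading=102.6°, groundspeed=141.1 kt
Leg 3: heading=133.0°, groundspeed=152.9 kt
Leg 4: heading=187.5°, groundspeed=197.9 kt
Leg 5: heading=143.4°, groundspeed=160.1 kt
Leg 6: heading=66.6°, groundspeed=150.7 kt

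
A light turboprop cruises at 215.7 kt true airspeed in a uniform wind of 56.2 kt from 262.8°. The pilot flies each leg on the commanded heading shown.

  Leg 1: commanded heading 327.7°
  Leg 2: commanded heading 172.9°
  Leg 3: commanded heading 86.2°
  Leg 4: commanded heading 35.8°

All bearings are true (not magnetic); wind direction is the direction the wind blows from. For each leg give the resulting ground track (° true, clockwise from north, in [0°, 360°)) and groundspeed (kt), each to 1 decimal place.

Leg 1: heading 327.7°; drift +14.9° → track 342.6°, groundspeed 198.5 kt
Leg 2: heading 172.9°; drift -14.6° → track 158.3°, groundspeed 222.8 kt
Leg 3: heading 86.2°; drift -0.7° → track 85.5°, groundspeed 271.8 kt
Leg 4: heading 35.8°; drift +9.2° → track 45.0°, groundspeed 257.3 kt

Leg 1: track=342.6°, groundspeed=198.5 kt
Leg 2: track=158.3°, groundspeed=222.8 kt
Leg 3: track=85.5°, groundspeed=271.8 kt
Leg 4: track=45.0°, groundspeed=257.3 kt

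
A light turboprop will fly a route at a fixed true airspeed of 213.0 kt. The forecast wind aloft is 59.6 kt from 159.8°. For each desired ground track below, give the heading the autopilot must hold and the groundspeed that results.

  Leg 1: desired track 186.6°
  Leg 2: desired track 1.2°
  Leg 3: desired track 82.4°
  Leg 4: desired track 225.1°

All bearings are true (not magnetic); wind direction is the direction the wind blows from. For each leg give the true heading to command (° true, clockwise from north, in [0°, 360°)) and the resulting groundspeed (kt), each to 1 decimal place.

Leg 1: heading=179.4°, groundspeed=158.1 kt
Leg 2: heading=7.1°, groundspeed=267.4 kt
Leg 3: heading=98.2°, groundspeed=191.9 kt
Leg 4: heading=210.4°, groundspeed=181.1 kt

Leg 1: desired track 186.6°; wind correction -7.2° → command heading 179.4°, groundspeed 158.1 kt
Leg 2: desired track 1.2°; wind correction +5.9° → command heading 7.1°, groundspeed 267.4 kt
Leg 3: desired track 82.4°; wind correction +15.8° → command heading 98.2°, groundspeed 191.9 kt
Leg 4: desired track 225.1°; wind correction -14.7° → command heading 210.4°, groundspeed 181.1 kt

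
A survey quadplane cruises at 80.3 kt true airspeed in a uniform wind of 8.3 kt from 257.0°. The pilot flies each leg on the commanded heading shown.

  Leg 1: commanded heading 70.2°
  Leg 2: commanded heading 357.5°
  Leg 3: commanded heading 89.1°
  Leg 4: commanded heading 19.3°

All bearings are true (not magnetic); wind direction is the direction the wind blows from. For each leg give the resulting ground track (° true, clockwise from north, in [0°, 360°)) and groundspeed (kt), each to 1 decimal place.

Leg 1: heading 70.2°; drift +0.6° → track 70.8°, groundspeed 88.5 kt
Leg 2: heading 357.5°; drift +5.7° → track 3.2°, groundspeed 82.2 kt
Leg 3: heading 89.1°; drift -1.1° → track 88.0°, groundspeed 88.4 kt
Leg 4: heading 19.3°; drift +4.7° → track 24.0°, groundspeed 85.0 kt

Leg 1: track=70.8°, groundspeed=88.5 kt
Leg 2: track=3.2°, groundspeed=82.2 kt
Leg 3: track=88.0°, groundspeed=88.4 kt
Leg 4: track=24.0°, groundspeed=85.0 kt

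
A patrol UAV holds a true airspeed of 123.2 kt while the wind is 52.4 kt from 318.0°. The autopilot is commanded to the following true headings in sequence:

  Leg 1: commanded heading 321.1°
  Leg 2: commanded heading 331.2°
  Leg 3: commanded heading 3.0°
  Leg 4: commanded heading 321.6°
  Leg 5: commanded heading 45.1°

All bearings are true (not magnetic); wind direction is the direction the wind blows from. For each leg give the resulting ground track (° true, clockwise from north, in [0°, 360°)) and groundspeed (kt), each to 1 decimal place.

Leg 1: heading 321.1°; drift +2.3° → track 323.4°, groundspeed 70.9 kt
Leg 2: heading 331.2°; drift +9.4° → track 340.6°, groundspeed 73.2 kt
Leg 3: heading 3.0°; drift +23.3° → track 26.3°, groundspeed 93.8 kt
Leg 4: heading 321.6°; drift +2.7° → track 324.3°, groundspeed 71.0 kt
Leg 5: heading 45.1°; drift +23.5° → track 68.6°, groundspeed 131.4 kt

Leg 1: track=323.4°, groundspeed=70.9 kt
Leg 2: track=340.6°, groundspeed=73.2 kt
Leg 3: track=26.3°, groundspeed=93.8 kt
Leg 4: track=324.3°, groundspeed=71.0 kt
Leg 5: track=68.6°, groundspeed=131.4 kt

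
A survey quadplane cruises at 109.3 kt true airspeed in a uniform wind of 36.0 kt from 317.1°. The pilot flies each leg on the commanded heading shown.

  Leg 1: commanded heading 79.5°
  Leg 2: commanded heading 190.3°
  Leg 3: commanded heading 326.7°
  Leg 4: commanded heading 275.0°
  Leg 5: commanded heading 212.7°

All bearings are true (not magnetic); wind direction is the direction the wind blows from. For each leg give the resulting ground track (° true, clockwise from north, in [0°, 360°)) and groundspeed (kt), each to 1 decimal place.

Leg 1: track=92.8°, groundspeed=132.1 kt
Leg 2: track=177.9°, groundspeed=134.0 kt
Leg 3: track=331.4°, groundspeed=74.0 kt
Leg 4: track=258.7°, groundspeed=86.0 kt
Leg 5: track=196.3°, groundspeed=123.3 kt

Leg 1: heading 79.5°; drift +13.3° → track 92.8°, groundspeed 132.1 kt
Leg 2: heading 190.3°; drift -12.4° → track 177.9°, groundspeed 134.0 kt
Leg 3: heading 326.7°; drift +4.7° → track 331.4°, groundspeed 74.0 kt
Leg 4: heading 275.0°; drift -16.3° → track 258.7°, groundspeed 86.0 kt
Leg 5: heading 212.7°; drift -16.4° → track 196.3°, groundspeed 123.3 kt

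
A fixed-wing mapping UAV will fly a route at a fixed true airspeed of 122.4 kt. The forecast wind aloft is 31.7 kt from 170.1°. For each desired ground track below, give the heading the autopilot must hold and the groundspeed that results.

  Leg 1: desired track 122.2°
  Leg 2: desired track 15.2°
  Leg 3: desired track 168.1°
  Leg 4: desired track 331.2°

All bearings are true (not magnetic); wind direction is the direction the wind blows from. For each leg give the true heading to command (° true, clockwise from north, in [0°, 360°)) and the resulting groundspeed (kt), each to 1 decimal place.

Leg 1: heading=133.3°, groundspeed=98.9 kt
Leg 2: heading=21.5°, groundspeed=150.4 kt
Leg 3: heading=168.6°, groundspeed=90.7 kt
Leg 4: heading=326.4°, groundspeed=152.0 kt

Leg 1: desired track 122.2°; wind correction +11.1° → command heading 133.3°, groundspeed 98.9 kt
Leg 2: desired track 15.2°; wind correction +6.3° → command heading 21.5°, groundspeed 150.4 kt
Leg 3: desired track 168.1°; wind correction +0.5° → command heading 168.6°, groundspeed 90.7 kt
Leg 4: desired track 331.2°; wind correction -4.8° → command heading 326.4°, groundspeed 152.0 kt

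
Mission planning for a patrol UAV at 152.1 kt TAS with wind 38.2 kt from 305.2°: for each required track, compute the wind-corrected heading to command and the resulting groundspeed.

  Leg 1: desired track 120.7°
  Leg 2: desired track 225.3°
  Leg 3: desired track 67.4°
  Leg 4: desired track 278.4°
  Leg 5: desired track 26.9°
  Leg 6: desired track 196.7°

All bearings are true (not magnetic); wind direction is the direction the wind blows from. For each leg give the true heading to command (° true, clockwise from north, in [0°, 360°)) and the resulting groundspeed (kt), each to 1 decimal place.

Leg 1: desired track 120.7°; wind correction -1.1° → command heading 119.6°, groundspeed 190.2 kt
Leg 2: desired track 225.3°; wind correction +14.3° → command heading 239.6°, groundspeed 140.7 kt
Leg 3: desired track 67.4°; wind correction -12.3° → command heading 55.1°, groundspeed 169.0 kt
Leg 4: desired track 278.4°; wind correction +6.5° → command heading 284.9°, groundspeed 117.0 kt
Leg 5: desired track 26.9°; wind correction -14.4° → command heading 12.5°, groundspeed 141.8 kt
Leg 6: desired track 196.7°; wind correction +13.8° → command heading 210.5°, groundspeed 159.8 kt

Leg 1: heading=119.6°, groundspeed=190.2 kt
Leg 2: heading=239.6°, groundspeed=140.7 kt
Leg 3: heading=55.1°, groundspeed=169.0 kt
Leg 4: heading=284.9°, groundspeed=117.0 kt
Leg 5: heading=12.5°, groundspeed=141.8 kt
Leg 6: heading=210.5°, groundspeed=159.8 kt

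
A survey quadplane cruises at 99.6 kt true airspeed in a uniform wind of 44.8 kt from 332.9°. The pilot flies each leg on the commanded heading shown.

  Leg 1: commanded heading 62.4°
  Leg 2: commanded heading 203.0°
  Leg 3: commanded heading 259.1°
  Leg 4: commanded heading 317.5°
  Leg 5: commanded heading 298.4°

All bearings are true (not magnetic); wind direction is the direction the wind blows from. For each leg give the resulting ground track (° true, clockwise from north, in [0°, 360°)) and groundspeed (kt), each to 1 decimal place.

Leg 1: track=86.7°, groundspeed=108.9 kt
Leg 2: track=188.0°, groundspeed=132.9 kt
Leg 3: track=232.8°, groundspeed=97.1 kt
Leg 4: track=305.6°, groundspeed=57.6 kt
Leg 5: track=276.4°, groundspeed=67.6 kt

Leg 1: heading 62.4°; drift +24.3° → track 86.7°, groundspeed 108.9 kt
Leg 2: heading 203.0°; drift -15.0° → track 188.0°, groundspeed 132.9 kt
Leg 3: heading 259.1°; drift -26.3° → track 232.8°, groundspeed 97.1 kt
Leg 4: heading 317.5°; drift -11.9° → track 305.6°, groundspeed 57.6 kt
Leg 5: heading 298.4°; drift -22.0° → track 276.4°, groundspeed 67.6 kt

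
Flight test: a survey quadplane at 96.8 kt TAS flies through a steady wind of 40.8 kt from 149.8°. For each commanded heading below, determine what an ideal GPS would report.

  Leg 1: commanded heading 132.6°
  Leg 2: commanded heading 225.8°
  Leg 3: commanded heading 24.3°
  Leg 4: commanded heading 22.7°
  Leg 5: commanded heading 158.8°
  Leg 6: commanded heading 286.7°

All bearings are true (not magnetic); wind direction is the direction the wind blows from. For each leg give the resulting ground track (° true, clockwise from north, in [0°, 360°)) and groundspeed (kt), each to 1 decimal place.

Leg 1: heading 132.6°; drift -11.8° → track 120.8°, groundspeed 59.1 kt
Leg 2: heading 225.8°; drift +24.5° → track 250.3°, groundspeed 95.5 kt
Leg 3: heading 24.3°; drift -15.4° → track 8.9°, groundspeed 125.0 kt
Leg 4: heading 22.7°; drift -15.0° → track 7.7°, groundspeed 125.7 kt
Leg 5: heading 158.8°; drift +6.4° → track 165.2°, groundspeed 56.9 kt
Leg 6: heading 286.7°; drift +12.4° → track 299.1°, groundspeed 129.6 kt

Leg 1: track=120.8°, groundspeed=59.1 kt
Leg 2: track=250.3°, groundspeed=95.5 kt
Leg 3: track=8.9°, groundspeed=125.0 kt
Leg 4: track=7.7°, groundspeed=125.7 kt
Leg 5: track=165.2°, groundspeed=56.9 kt
Leg 6: track=299.1°, groundspeed=129.6 kt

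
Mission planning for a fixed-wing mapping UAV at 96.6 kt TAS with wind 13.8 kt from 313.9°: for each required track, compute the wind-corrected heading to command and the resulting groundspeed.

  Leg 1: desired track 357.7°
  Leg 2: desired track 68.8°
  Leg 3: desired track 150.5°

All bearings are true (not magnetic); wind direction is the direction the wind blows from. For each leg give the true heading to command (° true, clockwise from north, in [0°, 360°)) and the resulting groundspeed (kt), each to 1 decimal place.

Leg 1: heading=352.0°, groundspeed=86.2 kt
Leg 2: heading=61.4°, groundspeed=101.6 kt
Leg 3: heading=152.8°, groundspeed=109.7 kt

Leg 1: desired track 357.7°; wind correction -5.7° → command heading 352.0°, groundspeed 86.2 kt
Leg 2: desired track 68.8°; wind correction -7.4° → command heading 61.4°, groundspeed 101.6 kt
Leg 3: desired track 150.5°; wind correction +2.3° → command heading 152.8°, groundspeed 109.7 kt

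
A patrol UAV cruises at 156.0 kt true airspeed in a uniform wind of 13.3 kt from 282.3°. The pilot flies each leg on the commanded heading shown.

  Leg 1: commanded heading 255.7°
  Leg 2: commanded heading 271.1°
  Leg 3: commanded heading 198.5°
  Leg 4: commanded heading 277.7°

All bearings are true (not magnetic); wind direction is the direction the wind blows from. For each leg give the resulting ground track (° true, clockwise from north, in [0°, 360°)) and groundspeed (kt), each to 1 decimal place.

Leg 1: heading 255.7°; drift -2.4° → track 253.3°, groundspeed 144.2 kt
Leg 2: heading 271.1°; drift -1.0° → track 270.1°, groundspeed 143.0 kt
Leg 3: heading 198.5°; drift -4.9° → track 193.6°, groundspeed 155.1 kt
Leg 4: heading 277.7°; drift -0.4° → track 277.3°, groundspeed 142.7 kt

Leg 1: track=253.3°, groundspeed=144.2 kt
Leg 2: track=270.1°, groundspeed=143.0 kt
Leg 3: track=193.6°, groundspeed=155.1 kt
Leg 4: track=277.3°, groundspeed=142.7 kt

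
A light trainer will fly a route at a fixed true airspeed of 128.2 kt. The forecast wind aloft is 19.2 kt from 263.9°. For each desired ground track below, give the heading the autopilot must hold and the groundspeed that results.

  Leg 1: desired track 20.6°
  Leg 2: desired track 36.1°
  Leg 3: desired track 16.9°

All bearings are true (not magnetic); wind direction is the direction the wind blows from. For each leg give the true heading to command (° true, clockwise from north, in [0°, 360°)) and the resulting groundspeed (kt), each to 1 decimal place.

Leg 1: desired track 20.6°; wind correction -7.7° → command heading 12.9°, groundspeed 135.7 kt
Leg 2: desired track 36.1°; wind correction -6.4° → command heading 29.7°, groundspeed 140.3 kt
Leg 3: desired track 16.9°; wind correction -7.9° → command heading 9.0°, groundspeed 134.5 kt

Leg 1: heading=12.9°, groundspeed=135.7 kt
Leg 2: heading=29.7°, groundspeed=140.3 kt
Leg 3: heading=9.0°, groundspeed=134.5 kt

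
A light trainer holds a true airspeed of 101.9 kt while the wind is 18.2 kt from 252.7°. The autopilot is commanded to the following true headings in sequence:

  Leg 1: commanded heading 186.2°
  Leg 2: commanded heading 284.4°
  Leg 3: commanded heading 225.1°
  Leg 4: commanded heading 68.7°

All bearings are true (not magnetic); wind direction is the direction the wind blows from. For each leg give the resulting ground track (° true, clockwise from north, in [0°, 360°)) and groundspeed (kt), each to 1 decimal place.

Leg 1: heading 186.2°; drift -10.0° → track 176.2°, groundspeed 96.1 kt
Leg 2: heading 284.4°; drift +6.3° → track 290.7°, groundspeed 86.9 kt
Leg 3: heading 225.1°; drift -5.6° → track 219.5°, groundspeed 86.2 kt
Leg 4: heading 68.7°; drift +0.6° → track 69.3°, groundspeed 120.1 kt

Leg 1: track=176.2°, groundspeed=96.1 kt
Leg 2: track=290.7°, groundspeed=86.9 kt
Leg 3: track=219.5°, groundspeed=86.2 kt
Leg 4: track=69.3°, groundspeed=120.1 kt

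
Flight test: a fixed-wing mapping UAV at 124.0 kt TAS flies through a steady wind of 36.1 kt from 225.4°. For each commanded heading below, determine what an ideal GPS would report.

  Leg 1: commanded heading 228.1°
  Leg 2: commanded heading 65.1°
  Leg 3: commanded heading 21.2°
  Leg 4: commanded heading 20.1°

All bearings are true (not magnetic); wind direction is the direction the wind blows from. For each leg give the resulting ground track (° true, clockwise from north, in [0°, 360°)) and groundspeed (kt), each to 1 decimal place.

Leg 1: heading 228.1°; drift +1.1° → track 229.2°, groundspeed 88.0 kt
Leg 2: heading 65.1°; drift -4.4° → track 60.7°, groundspeed 158.5 kt
Leg 3: heading 21.2°; drift +5.4° → track 26.6°, groundspeed 157.6 kt
Leg 4: heading 20.1°; drift +5.6° → track 25.7°, groundspeed 157.4 kt

Leg 1: track=229.2°, groundspeed=88.0 kt
Leg 2: track=60.7°, groundspeed=158.5 kt
Leg 3: track=26.6°, groundspeed=157.6 kt
Leg 4: track=25.7°, groundspeed=157.4 kt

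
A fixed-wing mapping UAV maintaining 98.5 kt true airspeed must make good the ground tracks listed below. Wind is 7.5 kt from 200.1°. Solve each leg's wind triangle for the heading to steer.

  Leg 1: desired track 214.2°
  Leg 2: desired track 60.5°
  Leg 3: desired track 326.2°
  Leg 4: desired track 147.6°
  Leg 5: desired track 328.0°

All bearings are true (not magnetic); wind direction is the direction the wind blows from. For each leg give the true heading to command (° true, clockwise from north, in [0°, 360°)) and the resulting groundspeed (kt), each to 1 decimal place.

Leg 1: heading=213.1°, groundspeed=91.2 kt
Leg 2: heading=63.3°, groundspeed=104.1 kt
Leg 3: heading=322.7°, groundspeed=102.7 kt
Leg 4: heading=151.1°, groundspeed=93.8 kt
Leg 5: heading=324.6°, groundspeed=102.9 kt

Leg 1: desired track 214.2°; wind correction -1.1° → command heading 213.1°, groundspeed 91.2 kt
Leg 2: desired track 60.5°; wind correction +2.8° → command heading 63.3°, groundspeed 104.1 kt
Leg 3: desired track 326.2°; wind correction -3.5° → command heading 322.7°, groundspeed 102.7 kt
Leg 4: desired track 147.6°; wind correction +3.5° → command heading 151.1°, groundspeed 93.8 kt
Leg 5: desired track 328.0°; wind correction -3.4° → command heading 324.6°, groundspeed 102.9 kt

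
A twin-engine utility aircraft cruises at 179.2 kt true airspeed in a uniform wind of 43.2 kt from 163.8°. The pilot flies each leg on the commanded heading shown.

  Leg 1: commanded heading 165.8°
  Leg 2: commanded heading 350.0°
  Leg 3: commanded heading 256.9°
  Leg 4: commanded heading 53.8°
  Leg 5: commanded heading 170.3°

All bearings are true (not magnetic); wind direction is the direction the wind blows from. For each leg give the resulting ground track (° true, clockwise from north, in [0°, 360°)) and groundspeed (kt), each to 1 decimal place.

Leg 1: heading 165.8°; drift +0.6° → track 166.4°, groundspeed 136.0 kt
Leg 2: heading 350.0°; drift -1.2° → track 348.8°, groundspeed 222.2 kt
Leg 3: heading 256.9°; drift +13.4° → track 270.3°, groundspeed 186.6 kt
Leg 4: heading 53.8°; drift -11.8° → track 42.0°, groundspeed 198.2 kt
Leg 5: heading 170.3°; drift +2.1° → track 172.4°, groundspeed 136.4 kt

Leg 1: track=166.4°, groundspeed=136.0 kt
Leg 2: track=348.8°, groundspeed=222.2 kt
Leg 3: track=270.3°, groundspeed=186.6 kt
Leg 4: track=42.0°, groundspeed=198.2 kt
Leg 5: track=172.4°, groundspeed=136.4 kt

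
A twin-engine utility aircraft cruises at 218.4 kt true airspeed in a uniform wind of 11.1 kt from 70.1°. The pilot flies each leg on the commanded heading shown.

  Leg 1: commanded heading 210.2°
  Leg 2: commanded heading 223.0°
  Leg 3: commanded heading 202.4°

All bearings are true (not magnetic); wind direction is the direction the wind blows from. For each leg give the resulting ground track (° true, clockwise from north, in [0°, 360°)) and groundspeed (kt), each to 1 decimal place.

Leg 1: heading 210.2°; drift +1.8° → track 212.0°, groundspeed 227.0 kt
Leg 2: heading 223.0°; drift +1.3° → track 224.3°, groundspeed 228.3 kt
Leg 3: heading 202.4°; drift +2.1° → track 204.5°, groundspeed 226.0 kt

Leg 1: track=212.0°, groundspeed=227.0 kt
Leg 2: track=224.3°, groundspeed=228.3 kt
Leg 3: track=204.5°, groundspeed=226.0 kt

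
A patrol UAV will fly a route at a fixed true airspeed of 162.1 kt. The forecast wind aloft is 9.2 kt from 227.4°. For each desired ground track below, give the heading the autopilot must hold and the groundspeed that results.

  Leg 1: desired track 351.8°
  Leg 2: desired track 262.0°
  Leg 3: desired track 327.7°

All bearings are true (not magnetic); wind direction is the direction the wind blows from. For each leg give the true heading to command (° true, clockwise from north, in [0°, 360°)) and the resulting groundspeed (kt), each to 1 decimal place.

Leg 1: heading=349.1°, groundspeed=167.1 kt
Leg 2: heading=260.2°, groundspeed=154.4 kt
Leg 3: heading=324.5°, groundspeed=163.5 kt

Leg 1: desired track 351.8°; wind correction -2.7° → command heading 349.1°, groundspeed 167.1 kt
Leg 2: desired track 262.0°; wind correction -1.8° → command heading 260.2°, groundspeed 154.4 kt
Leg 3: desired track 327.7°; wind correction -3.2° → command heading 324.5°, groundspeed 163.5 kt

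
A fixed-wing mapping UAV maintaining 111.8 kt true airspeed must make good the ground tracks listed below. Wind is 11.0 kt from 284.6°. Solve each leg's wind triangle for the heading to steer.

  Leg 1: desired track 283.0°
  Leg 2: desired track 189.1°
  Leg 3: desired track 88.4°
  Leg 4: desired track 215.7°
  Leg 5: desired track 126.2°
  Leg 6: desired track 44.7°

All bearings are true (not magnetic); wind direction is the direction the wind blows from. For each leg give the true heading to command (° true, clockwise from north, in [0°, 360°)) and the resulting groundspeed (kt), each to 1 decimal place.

Leg 1: desired track 283.0°; wind correction +0.2° → command heading 283.2°, groundspeed 100.8 kt
Leg 2: desired track 189.1°; wind correction +5.6° → command heading 194.7°, groundspeed 112.3 kt
Leg 3: desired track 88.4°; wind correction -1.6° → command heading 86.8°, groundspeed 122.3 kt
Leg 4: desired track 215.7°; wind correction +5.3° → command heading 221.0°, groundspeed 107.4 kt
Leg 5: desired track 126.2°; wind correction +2.1° → command heading 128.3°, groundspeed 122.0 kt
Leg 6: desired track 44.7°; wind correction -4.9° → command heading 39.8°, groundspeed 116.9 kt

Leg 1: heading=283.2°, groundspeed=100.8 kt
Leg 2: heading=194.7°, groundspeed=112.3 kt
Leg 3: heading=86.8°, groundspeed=122.3 kt
Leg 4: heading=221.0°, groundspeed=107.4 kt
Leg 5: heading=128.3°, groundspeed=122.0 kt
Leg 6: heading=39.8°, groundspeed=116.9 kt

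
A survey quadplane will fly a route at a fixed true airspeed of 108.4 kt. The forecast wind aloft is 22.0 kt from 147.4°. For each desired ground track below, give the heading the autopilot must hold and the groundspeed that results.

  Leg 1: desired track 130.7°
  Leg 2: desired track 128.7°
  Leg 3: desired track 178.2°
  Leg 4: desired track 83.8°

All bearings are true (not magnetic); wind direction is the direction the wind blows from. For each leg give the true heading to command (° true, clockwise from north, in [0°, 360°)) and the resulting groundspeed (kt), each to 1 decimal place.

Leg 1: heading=134.0°, groundspeed=87.1 kt
Leg 2: heading=132.4°, groundspeed=87.3 kt
Leg 3: heading=172.2°, groundspeed=88.9 kt
Leg 4: heading=94.3°, groundspeed=96.8 kt

Leg 1: desired track 130.7°; wind correction +3.3° → command heading 134.0°, groundspeed 87.1 kt
Leg 2: desired track 128.7°; wind correction +3.7° → command heading 132.4°, groundspeed 87.3 kt
Leg 3: desired track 178.2°; wind correction -6.0° → command heading 172.2°, groundspeed 88.9 kt
Leg 4: desired track 83.8°; wind correction +10.5° → command heading 94.3°, groundspeed 96.8 kt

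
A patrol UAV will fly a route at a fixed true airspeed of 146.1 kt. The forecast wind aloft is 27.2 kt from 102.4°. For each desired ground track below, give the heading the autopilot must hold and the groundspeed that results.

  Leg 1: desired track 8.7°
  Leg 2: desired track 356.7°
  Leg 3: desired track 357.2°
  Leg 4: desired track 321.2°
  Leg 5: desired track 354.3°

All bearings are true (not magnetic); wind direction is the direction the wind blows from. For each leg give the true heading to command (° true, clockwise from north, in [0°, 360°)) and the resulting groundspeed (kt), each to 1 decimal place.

Leg 1: desired track 8.7°; wind correction +10.7° → command heading 19.4°, groundspeed 145.3 kt
Leg 2: desired track 356.7°; wind correction +10.3° → command heading 7.0°, groundspeed 151.1 kt
Leg 3: desired track 357.2°; wind correction +10.4° → command heading 7.6°, groundspeed 150.9 kt
Leg 4: desired track 321.2°; wind correction +6.7° → command heading 327.9°, groundspeed 166.3 kt
Leg 5: desired track 354.3°; wind correction +10.2° → command heading 4.5°, groundspeed 152.2 kt

Leg 1: heading=19.4°, groundspeed=145.3 kt
Leg 2: heading=7.0°, groundspeed=151.1 kt
Leg 3: heading=7.6°, groundspeed=150.9 kt
Leg 4: heading=327.9°, groundspeed=166.3 kt
Leg 5: heading=4.5°, groundspeed=152.2 kt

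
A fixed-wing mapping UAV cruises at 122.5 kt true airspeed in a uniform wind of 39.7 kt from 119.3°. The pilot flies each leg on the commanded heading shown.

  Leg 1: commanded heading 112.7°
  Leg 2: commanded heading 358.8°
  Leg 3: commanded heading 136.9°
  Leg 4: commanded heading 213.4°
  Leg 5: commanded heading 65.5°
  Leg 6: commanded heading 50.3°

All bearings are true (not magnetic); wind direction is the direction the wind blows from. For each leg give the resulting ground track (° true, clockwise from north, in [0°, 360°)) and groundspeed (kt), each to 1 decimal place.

Leg 1: heading 112.7°; drift -3.1° → track 109.6°, groundspeed 83.2 kt
Leg 2: heading 358.8°; drift -13.5° → track 345.3°, groundspeed 146.7 kt
Leg 3: heading 136.9°; drift +8.1° → track 145.0°, groundspeed 85.5 kt
Leg 4: heading 213.4°; drift +17.5° → track 230.9°, groundspeed 131.4 kt
Leg 5: heading 65.5°; drift -17.9° → track 47.6°, groundspeed 104.1 kt
Leg 6: heading 50.3°; drift -18.9° → track 31.4°, groundspeed 114.4 kt

Leg 1: track=109.6°, groundspeed=83.2 kt
Leg 2: track=345.3°, groundspeed=146.7 kt
Leg 3: track=145.0°, groundspeed=85.5 kt
Leg 4: track=230.9°, groundspeed=131.4 kt
Leg 5: track=47.6°, groundspeed=104.1 kt
Leg 6: track=31.4°, groundspeed=114.4 kt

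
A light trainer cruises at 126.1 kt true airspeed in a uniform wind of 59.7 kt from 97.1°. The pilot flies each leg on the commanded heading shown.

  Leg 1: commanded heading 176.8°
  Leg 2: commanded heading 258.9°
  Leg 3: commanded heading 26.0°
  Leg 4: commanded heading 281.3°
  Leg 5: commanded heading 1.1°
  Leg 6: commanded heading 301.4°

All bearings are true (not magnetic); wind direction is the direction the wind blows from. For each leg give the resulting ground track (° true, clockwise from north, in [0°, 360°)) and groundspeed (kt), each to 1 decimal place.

Leg 1: heading 176.8°; drift +27.0° → track 203.8°, groundspeed 129.5 kt
Leg 2: heading 258.9°; drift +5.8° → track 264.7°, groundspeed 183.8 kt
Leg 3: heading 26.0°; drift -27.9° → track 358.1°, groundspeed 120.8 kt
Leg 4: heading 281.3°; drift -1.3° → track 280.0°, groundspeed 185.7 kt
Leg 5: heading 1.1°; drift -24.2° → track 336.9°, groundspeed 145.0 kt
Leg 6: heading 301.4°; drift -7.8° → track 293.6°, groundspeed 182.2 kt

Leg 1: track=203.8°, groundspeed=129.5 kt
Leg 2: track=264.7°, groundspeed=183.8 kt
Leg 3: track=358.1°, groundspeed=120.8 kt
Leg 4: track=280.0°, groundspeed=185.7 kt
Leg 5: track=336.9°, groundspeed=145.0 kt
Leg 6: track=293.6°, groundspeed=182.2 kt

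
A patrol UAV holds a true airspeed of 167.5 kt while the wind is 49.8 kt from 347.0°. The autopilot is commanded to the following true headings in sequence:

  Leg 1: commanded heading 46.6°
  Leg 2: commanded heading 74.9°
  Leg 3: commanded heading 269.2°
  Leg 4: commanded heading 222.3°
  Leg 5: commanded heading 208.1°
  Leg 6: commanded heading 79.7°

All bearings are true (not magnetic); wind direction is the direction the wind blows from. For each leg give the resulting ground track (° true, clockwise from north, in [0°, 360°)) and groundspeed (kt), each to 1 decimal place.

Leg 1: track=63.4°, groundspeed=148.6 kt
Leg 2: track=91.6°, groundspeed=173.0 kt
Leg 3: track=252.0°, groundspeed=164.3 kt
Leg 4: track=210.5°, groundspeed=200.1 kt
Leg 5: track=199.0°, groundspeed=207.6 kt
Leg 6: track=96.0°, groundspeed=177.0 kt

Leg 1: heading 46.6°; drift +16.8° → track 63.4°, groundspeed 148.6 kt
Leg 2: heading 74.9°; drift +16.7° → track 91.6°, groundspeed 173.0 kt
Leg 3: heading 269.2°; drift -17.2° → track 252.0°, groundspeed 164.3 kt
Leg 4: heading 222.3°; drift -11.8° → track 210.5°, groundspeed 200.1 kt
Leg 5: heading 208.1°; drift -9.1° → track 199.0°, groundspeed 207.6 kt
Leg 6: heading 79.7°; drift +16.3° → track 96.0°, groundspeed 177.0 kt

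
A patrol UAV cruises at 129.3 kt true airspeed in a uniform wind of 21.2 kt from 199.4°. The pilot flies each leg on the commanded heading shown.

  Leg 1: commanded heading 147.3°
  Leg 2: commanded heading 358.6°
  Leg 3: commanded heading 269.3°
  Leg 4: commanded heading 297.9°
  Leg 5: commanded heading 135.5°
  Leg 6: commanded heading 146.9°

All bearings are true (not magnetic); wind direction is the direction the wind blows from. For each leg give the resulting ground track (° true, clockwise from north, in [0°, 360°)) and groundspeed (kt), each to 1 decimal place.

Leg 1: heading 147.3°; drift -8.2° → track 139.1°, groundspeed 117.5 kt
Leg 2: heading 358.6°; drift +2.9° → track 1.5°, groundspeed 149.3 kt
Leg 3: heading 269.3°; drift +9.3° → track 278.6°, groundspeed 123.6 kt
Leg 4: heading 297.9°; drift +9.0° → track 306.9°, groundspeed 134.1 kt
Leg 5: heading 135.5°; drift -9.0° → track 126.5°, groundspeed 121.5 kt
Leg 6: heading 146.9°; drift -8.2° → track 138.7°, groundspeed 117.6 kt

Leg 1: track=139.1°, groundspeed=117.5 kt
Leg 2: track=1.5°, groundspeed=149.3 kt
Leg 3: track=278.6°, groundspeed=123.6 kt
Leg 4: track=306.9°, groundspeed=134.1 kt
Leg 5: track=126.5°, groundspeed=121.5 kt
Leg 6: track=138.7°, groundspeed=117.6 kt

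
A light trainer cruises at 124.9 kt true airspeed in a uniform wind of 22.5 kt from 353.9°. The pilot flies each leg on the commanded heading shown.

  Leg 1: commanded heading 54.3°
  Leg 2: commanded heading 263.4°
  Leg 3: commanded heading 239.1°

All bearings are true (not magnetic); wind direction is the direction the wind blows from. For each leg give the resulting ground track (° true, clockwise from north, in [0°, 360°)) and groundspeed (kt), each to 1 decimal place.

Leg 1: track=64.1°, groundspeed=115.5 kt
Leg 2: track=253.2°, groundspeed=127.1 kt
Leg 3: track=230.5°, groundspeed=135.9 kt

Leg 1: heading 54.3°; drift +9.8° → track 64.1°, groundspeed 115.5 kt
Leg 2: heading 263.4°; drift -10.2° → track 253.2°, groundspeed 127.1 kt
Leg 3: heading 239.1°; drift -8.6° → track 230.5°, groundspeed 135.9 kt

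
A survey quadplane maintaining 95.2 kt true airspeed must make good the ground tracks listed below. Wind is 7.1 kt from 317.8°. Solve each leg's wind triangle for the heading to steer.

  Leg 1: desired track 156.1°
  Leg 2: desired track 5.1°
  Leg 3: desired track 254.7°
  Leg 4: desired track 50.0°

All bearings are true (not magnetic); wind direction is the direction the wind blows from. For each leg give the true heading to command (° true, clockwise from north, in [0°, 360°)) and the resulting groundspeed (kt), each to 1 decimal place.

Leg 1: heading=157.4°, groundspeed=101.9 kt
Leg 2: heading=2.0°, groundspeed=90.2 kt
Leg 3: heading=258.5°, groundspeed=91.8 kt
Leg 4: heading=45.7°, groundspeed=95.2 kt

Leg 1: desired track 156.1°; wind correction +1.3° → command heading 157.4°, groundspeed 101.9 kt
Leg 2: desired track 5.1°; wind correction -3.1° → command heading 2.0°, groundspeed 90.2 kt
Leg 3: desired track 254.7°; wind correction +3.8° → command heading 258.5°, groundspeed 91.8 kt
Leg 4: desired track 50.0°; wind correction -4.3° → command heading 45.7°, groundspeed 95.2 kt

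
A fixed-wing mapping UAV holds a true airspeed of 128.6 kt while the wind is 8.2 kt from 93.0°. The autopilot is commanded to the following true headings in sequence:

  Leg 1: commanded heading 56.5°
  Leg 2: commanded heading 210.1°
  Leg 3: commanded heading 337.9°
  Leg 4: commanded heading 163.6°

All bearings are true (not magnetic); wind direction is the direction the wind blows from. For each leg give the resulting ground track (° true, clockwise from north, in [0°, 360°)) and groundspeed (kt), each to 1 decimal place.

Leg 1: heading 56.5°; drift -2.3° → track 54.2°, groundspeed 122.1 kt
Leg 2: heading 210.1°; drift +3.2° → track 213.3°, groundspeed 132.5 kt
Leg 3: heading 337.9°; drift -3.2° → track 334.7°, groundspeed 132.3 kt
Leg 4: heading 163.6°; drift +3.5° → track 167.1°, groundspeed 126.1 kt

Leg 1: track=54.2°, groundspeed=122.1 kt
Leg 2: track=213.3°, groundspeed=132.5 kt
Leg 3: track=334.7°, groundspeed=132.3 kt
Leg 4: track=167.1°, groundspeed=126.1 kt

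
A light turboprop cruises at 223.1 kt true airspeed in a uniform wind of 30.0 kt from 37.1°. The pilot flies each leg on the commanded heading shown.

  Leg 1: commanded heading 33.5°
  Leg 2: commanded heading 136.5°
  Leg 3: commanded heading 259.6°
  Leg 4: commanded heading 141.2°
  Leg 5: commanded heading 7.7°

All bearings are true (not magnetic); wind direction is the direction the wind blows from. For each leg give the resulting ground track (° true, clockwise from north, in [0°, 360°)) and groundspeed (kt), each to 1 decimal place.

Leg 1: heading 33.5°; drift -0.6° → track 32.9°, groundspeed 193.2 kt
Leg 2: heading 136.5°; drift +7.4° → track 143.9°, groundspeed 229.9 kt
Leg 3: heading 259.6°; drift -4.7° → track 254.9°, groundspeed 246.1 kt
Leg 4: heading 141.2°; drift +7.2° → track 148.4°, groundspeed 232.2 kt
Leg 5: heading 7.7°; drift -4.3° → track 3.4°, groundspeed 197.5 kt

Leg 1: track=32.9°, groundspeed=193.2 kt
Leg 2: track=143.9°, groundspeed=229.9 kt
Leg 3: track=254.9°, groundspeed=246.1 kt
Leg 4: track=148.4°, groundspeed=232.2 kt
Leg 5: track=3.4°, groundspeed=197.5 kt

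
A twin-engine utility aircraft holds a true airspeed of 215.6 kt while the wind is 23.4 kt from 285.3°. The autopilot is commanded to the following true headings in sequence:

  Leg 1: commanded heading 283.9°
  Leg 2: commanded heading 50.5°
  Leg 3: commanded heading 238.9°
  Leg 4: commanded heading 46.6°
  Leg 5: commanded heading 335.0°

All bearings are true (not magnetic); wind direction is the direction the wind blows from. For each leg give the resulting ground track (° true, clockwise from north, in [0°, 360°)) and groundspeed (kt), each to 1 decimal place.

Leg 1: track=283.7°, groundspeed=192.2 kt
Leg 2: track=55.3°, groundspeed=229.9 kt
Leg 3: track=234.0°, groundspeed=200.2 kt
Leg 4: track=51.6°, groundspeed=228.6 kt
Leg 5: track=340.1°, groundspeed=201.3 kt

Leg 1: heading 283.9°; drift -0.2° → track 283.7°, groundspeed 192.2 kt
Leg 2: heading 50.5°; drift +4.8° → track 55.3°, groundspeed 229.9 kt
Leg 3: heading 238.9°; drift -4.9° → track 234.0°, groundspeed 200.2 kt
Leg 4: heading 46.6°; drift +5.0° → track 51.6°, groundspeed 228.6 kt
Leg 5: heading 335.0°; drift +5.1° → track 340.1°, groundspeed 201.3 kt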